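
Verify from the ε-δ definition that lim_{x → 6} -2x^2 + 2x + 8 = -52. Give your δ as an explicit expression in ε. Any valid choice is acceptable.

Fix ε > 0. We want δ > 0 such that 0 < |x − 6| < δ implies |(-2x^2 + 2x + 8) + 52| < ε.
(-2x^2 + 2x + 8) + 52 = -2x^2 + 2x + 60 = (x − 6)(-2x - 10).
So |(-2x^2 + 2x + 8) + 52| = |x − 6|·|-2x - 10|.
Require δ ≤ 1. Then |x − 6| < 1 gives |x| < 7, and by the triangle inequality |-2x - 10| ≤ 2·7 + 10 = 24.
Hence |(-2x^2 + 2x + 8) + 52| ≤ 24|x − 6| < ε provided |x − 6| < ε/24.
Take δ = min(1, ε/24). Then 0 < |x − 6| < δ gives both |x − 6| < 1 and |x − 6| < ε/24, so |(-2x^2 + 2x + 8) + 52| < ε.

δ = min(1, ε/24)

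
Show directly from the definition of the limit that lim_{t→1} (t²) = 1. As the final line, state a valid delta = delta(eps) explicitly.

Let eps > 0. We seek delta > 0 with 0 < |t − 1| < delta ⇒ |t² − 1| < eps.
Factor: t² − 1 = (t − 1)(t + 1), so |t² − 1| = |t − 1|·|t + 1|.
Impose delta ≤ 1 so that |t| < 2; then |t + 1| ≤ 3.
Hence |t² − 1| ≤ 3|t − 1|, which is < eps once |t − 1| < eps/3.
Take delta = min(1, eps/3). If 0 < |t − 1| < delta then both bounds hold and |t² − 1| ≤ 3|t − 1| < 3·(eps/3) = eps.

delta = min(1, eps/3)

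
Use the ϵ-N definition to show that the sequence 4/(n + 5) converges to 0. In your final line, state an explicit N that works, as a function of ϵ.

Fix ϵ > 0. For n ≥ 1, |4/(n + 5) − 0| = 4/(n + 5) ≤ 4/n.
We need 4/n < ϵ, i.e. n > 4/ϵ.
Take N = 4/ϵ. If n > N then |4/(n + 5)| ≤ 4/n < ϵ.

N = 4/ϵ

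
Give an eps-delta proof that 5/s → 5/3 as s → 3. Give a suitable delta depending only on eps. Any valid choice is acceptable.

delta = min(3/2, (9/10)eps)

Let eps > 0. We seek delta > 0 such that 0 < |s − 3| < delta implies |5/s − (5/3)| < eps.
|5/s − (5/3)| = 5·|3 − s|/(3·|s|) = 5|s − 3|/(3|s|).
Restrict delta ≤ 3/2. Then |s − 3| < 3/2 gives |s| > 3/2, so 3|s| > 9/2.
Then |5/s − (5/3)| < 5|s − 3|/(9/2), which is < eps when |s − 3| < (9/10)eps.
Take delta = min(3/2, (9/10)eps). Then 0 < |s − 3| < delta gives both |s − 3| < 3/2 and |s − 3| < (9/10)eps, so |5/s − (5/3)| < eps.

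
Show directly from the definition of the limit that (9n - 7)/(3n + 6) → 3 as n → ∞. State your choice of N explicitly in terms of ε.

Let ε > 0 be given. For n ≥ 1, |(9n - 7)/(3n + 6) − 3| = |-75|/(3(3n + 6)) = 75/(3(3n + 6)).
Since 3n + 6 ≥ 3n for n ≥ 1, this is ≤ 75/(3·3n) = (25/3)/n.
So |(9n - 7)/(3n + 6) − 3| < ε whenever n > (25/3)/ε.
Take N = (25/3)/ε. If n > N then |(9n - 7)/(3n + 6) − 3| ≤ (25/3)/n < ε.

N = (25/3)/ε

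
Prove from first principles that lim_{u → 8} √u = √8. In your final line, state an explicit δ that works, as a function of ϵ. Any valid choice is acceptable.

Let ϵ > 0 be given. We want δ > 0 such that 0 < |u − 8| < δ implies |√u − √8| < ϵ.
Multiplying by the conjugate, |√u − √8| = |u − 8|/(√u + √8).
Restrict δ ≤ 8 so that |u − 8| < 8 forces u > 0, and then √u + √8 > √8.
Hence |√u − √8| < |u − 8|/√8, which is < ϵ once |u − 8| < √8·ϵ.
Take δ = min(8, √8·ϵ). If 0 < |u − 8| < δ then u > 0 and |√u − √8| < |u − 8|/√8 < ϵ.

δ = min(8, √8·ϵ)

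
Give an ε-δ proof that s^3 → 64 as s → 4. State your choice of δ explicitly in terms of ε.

Suppose ε > 0. We seek δ > 0 with 0 < |s − 4| < δ ⇒ |s^3 − 64| < ε.
Factor: s^3 − 64 = (s − 4)(s^2 + 4s + 16), so |s^3 − 64| = |s − 4|·|s^2 + 4s + 16|.
Restrict δ ≤ 2. Then |s − 4| < 2 gives |s| < 6, so by the triangle inequality |s^2 + 4s + 16| ≤ 6^2 + 4·6 + 16 = 76.
Hence |s^3 − 64| ≤ 76|s − 4|, which is < ε once |s − 4| < ε/76.
Take δ = min(2, ε/76). If 0 < |s − 4| < δ then both bounds hold and |s^3 − 64| ≤ 76|s − 4| < 76·(ε/76) = ε.

δ = min(2, ε/76)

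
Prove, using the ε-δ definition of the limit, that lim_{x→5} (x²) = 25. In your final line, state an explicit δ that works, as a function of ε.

Let ε > 0. We seek δ > 0 with 0 < |x − 5| < δ ⇒ |x² − 25| < ε.
Factor: x² − 25 = (x − 5)(x + 5), so |x² − 25| = |x − 5|·|x + 5|.
Impose δ ≤ 2 so that |x| < 7; then |x + 5| ≤ 12.
Hence |x² − 25| ≤ 12|x − 5|, which is < ε once |x − 5| < ε/12.
Take δ = min(2, ε/12). If 0 < |x − 5| < δ then both bounds hold and |x² − 25| ≤ 12|x − 5| < 12·(ε/12) = ε.

δ = min(2, ε/12)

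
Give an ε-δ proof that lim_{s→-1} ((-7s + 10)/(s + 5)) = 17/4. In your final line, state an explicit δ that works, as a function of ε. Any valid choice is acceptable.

Let ε > 0. We want δ > 0 with 0 < |s + 1| < δ ⇒ |(-7s + 10)/(s + 5) − (17/4)| < ε.
Combining over a common denominator, (-7s + 10)/(s + 5) − (17/4) = [(-7s + 10)·4 − 17·(s + 5)] / [4·(s + 5)] = -45(s + 1) / (4(s + 5)).
So |(-7s + 10)/(s + 5) − (17/4)| = 45|s + 1| / (4·|s + 5|).
Restrict δ ≤ 2. Then |s + 1| < 2 gives |s + 5| = |(s + 1) + 4| ≥ 4 − 2 = 2.
Hence |(-7s + 10)/(s + 5) − (17/4)| < 45|s + 1|/(4·2) = (45/8)|s + 1|, which is < ε once |s + 1| < (8/45)ε.
Take δ = min(2, (8/45)ε). Then 0 < |s + 1| < δ forces both bounds, so |(-7s + 10)/(s + 5) − (17/4)| < ε.

δ = min(2, (8/45)ε)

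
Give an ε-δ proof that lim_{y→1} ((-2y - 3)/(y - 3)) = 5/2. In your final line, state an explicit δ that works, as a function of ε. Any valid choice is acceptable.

Let ε > 0 be given. We want δ > 0 with 0 < |y − 1| < δ ⇒ |(-2y - 3)/(y - 3) − (5/2)| < ε.
Combining over a common denominator, (-2y - 3)/(y - 3) − (5/2) = [(-2y - 3)·(-2) − (-5)·(y - 3)] / [(-2)·(y - 3)] = 9(y − 1) / ((-2)(y - 3)).
So |(-2y - 3)/(y - 3) − (5/2)| = 9|y − 1| / (2·|y − 3|).
Require δ ≤ 1, so |y − 3| ≥ |-2| − |y − 1| > 2 − 1 = 1.
Hence |(-2y - 3)/(y - 3) − (5/2)| < 9|y − 1|/(2·1) = (9/2)|y − 1|, which is < ε once |y − 1| < (2/9)ε.
Take δ = min(1, (2/9)ε). Then 0 < |y − 1| < δ forces both bounds, so |(-2y - 3)/(y - 3) − (5/2)| < ε.

δ = min(1, (2/9)ε)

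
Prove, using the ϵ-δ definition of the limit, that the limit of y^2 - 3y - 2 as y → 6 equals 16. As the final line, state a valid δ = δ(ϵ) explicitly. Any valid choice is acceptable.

Let ϵ > 0 be given. We want δ > 0 such that 0 < |y − 6| < δ implies |(y^2 - 3y - 2) − 16| < ϵ.
(y^2 - 3y - 2) − 16 = y^2 - 3y - 18 = (y − 6)(y + 3).
So |(y^2 - 3y - 2) − 16| = |y − 6|·|y + 3|.
Require δ ≤ 1. Then |y − 6| < 1 gives |y| < 7, and by the triangle inequality |y + 3| ≤ 7 + 3 = 10.
Hence |(y^2 - 3y - 2) − 16| ≤ 10|y − 6| < ϵ provided |y − 6| < ϵ/10.
Choosing δ = min(1, ϵ/10) ensures both conditions, hence |(y^2 - 3y - 2) − 16| < ϵ.

δ = min(1, ϵ/10)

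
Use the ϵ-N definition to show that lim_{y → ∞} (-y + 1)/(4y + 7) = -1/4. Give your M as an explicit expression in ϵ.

Suppose ϵ > 0. We seek M > 0 such that y > M implies |(-y + 1)/(4y + 7) + 1/4| < ϵ.
(-y + 1)/(4y + 7) + 1/4 = (4(-y + 1) − (-1)(4y + 7)) / (4(4y + 7)) = 11/(4(4y + 7)).
For y > 0 we have 4y + 7 > 4y, so |(-y + 1)/(4y + 7) + 1/4| = 11/(4(4y + 7)) < 11/(4·4y) = (11/16)/y.
Thus |(-y + 1)/(4y + 7) + 1/4| < ϵ whenever y > (11/16)/ϵ.
Take M = (11/16)/ϵ. If y > M then |(-y + 1)/(4y + 7) + 1/4| < (11/16)/y < ϵ.

M = (11/16)/ϵ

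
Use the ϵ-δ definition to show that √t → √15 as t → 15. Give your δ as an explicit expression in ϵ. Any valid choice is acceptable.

Suppose ϵ > 0. We want δ > 0 such that 0 < |t − 15| < δ implies |√t − √15| < ϵ.
Rationalise: √t − √15 = (t − 15)/(√t + √15), so |√t − √15| = |t − 15|/(√t + √15).
Restrict δ ≤ 15 so that |t − 15| < 15 forces t > 0, and then √t + √15 > √15.
Hence |√t − √15| < |t − 15|/√15, which is < ϵ once |t − 15| < √15·ϵ.
Take δ = min(15, √15·ϵ). If 0 < |t − 15| < δ then t > 0 and |√t − √15| < |t − 15|/√15 < ϵ.

δ = min(15, √15·ϵ)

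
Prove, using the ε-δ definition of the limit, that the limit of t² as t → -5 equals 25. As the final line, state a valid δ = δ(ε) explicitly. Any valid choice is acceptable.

δ = min(1, ε/11)

Fix ε > 0. We seek δ > 0 with 0 < |t + 5| < δ ⇒ |t² − 25| < ε.
Factor: t² − 25 = (t + 5)(t - 5), so |t² − 25| = |t + 5|·|t - 5|.
Restrict δ ≤ 1. Then |t + 5| < 1 gives |t| < 6, so by the triangle inequality |t - 5| ≤ 6 + 5 = 11.
Hence |t² − 25| ≤ 11|t + 5|, which is < ε once |t + 5| < ε/11.
Take δ = min(1, ε/11). If 0 < |t + 5| < δ then both bounds hold and |t² − 25| ≤ 11|t + 5| < 11·(ε/11) = ε.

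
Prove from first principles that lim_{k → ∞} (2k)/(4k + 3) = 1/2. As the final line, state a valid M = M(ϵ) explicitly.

M = (3/8)/ϵ

Let ϵ > 0. For k ≥ 1, |(2k)/(4k + 3) − (1/2)| = |-6|/(4(4k + 3)) = 6/(4(4k + 3)).
Since 4k + 3 ≥ 4k for k ≥ 1, this is ≤ 6/(4·4k) = (3/8)/k.
So |(2k)/(4k + 3) − (1/2)| < ϵ whenever k > (3/8)/ϵ.
Take M = (3/8)/ϵ. If k > M then |(2k)/(4k + 3) − (1/2)| ≤ (3/8)/k < ϵ.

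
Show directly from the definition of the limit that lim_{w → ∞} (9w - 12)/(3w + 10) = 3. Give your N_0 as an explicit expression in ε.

Suppose ε > 0. We seek N_0 > 0 such that w > N_0 implies |(9w - 12)/(3w + 10) − 3| < ε.
(9w - 12)/(3w + 10) − 3 = (3(9w - 12) − 9(3w + 10)) / (3(3w + 10)) = -126/(3(3w + 10)).
For w > 0 we have 3w + 10 > 3w, so |(9w - 12)/(3w + 10) − 3| = 126/(3(3w + 10)) < 126/(3·3w) = 14/w.
Thus |(9w - 12)/(3w + 10) − 3| < ε whenever w > 14/ε.
Take N_0 = 14/ε. If w > N_0 then |(9w - 12)/(3w + 10) − 3| < 14/w < ε.

N_0 = 14/ε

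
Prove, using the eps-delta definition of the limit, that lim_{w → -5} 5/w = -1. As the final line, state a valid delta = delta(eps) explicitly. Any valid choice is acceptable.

Let eps > 0. We seek delta > 0 such that 0 < |w + 5| < delta implies |5/w + 1| < eps.
|5/w + 1| = 5·|-5 − w|/(5·|w|) = 5|w + 5|/(5|w|).
Restrict delta ≤ 5/2. Then |w + 5| < 5/2 gives |w| > 5/2, so 5|w| > 25/2.
Then |5/w + 1| < 5|w + 5|/(25/2), which is < eps when |w + 5| < (5/2)eps.
Take delta = min(5/2, (5/2)eps). Then 0 < |w + 5| < delta gives both |w + 5| < 5/2 and |w + 5| < (5/2)eps, so |5/w + 1| < eps.

delta = min(5/2, (5/2)eps)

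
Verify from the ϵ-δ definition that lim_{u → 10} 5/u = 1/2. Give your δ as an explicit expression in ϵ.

δ = min(5, 10ϵ)

Fix ϵ > 0. We seek δ > 0 such that 0 < |u − 10| < δ implies |5/u − (1/2)| < ϵ.
|5/u − (1/2)| = 5·|10 − u|/(10·|u|) = 5|u − 10|/(10|u|).
Restrict δ ≤ 5. Then |u − 10| < 5 gives |u| > 5, so 10|u| > 50.
Then |5/u − (1/2)| < 5|u − 10|/50, which is < ϵ when |u − 10| < 10ϵ.
Take δ = min(5, 10ϵ). Then 0 < |u − 10| < δ gives both |u − 10| < 5 and |u − 10| < 10ϵ, so |5/u − (1/2)| < ϵ.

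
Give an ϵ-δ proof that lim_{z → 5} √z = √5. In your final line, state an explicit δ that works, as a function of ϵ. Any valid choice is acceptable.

Let ϵ > 0 be given. We want δ > 0 such that 0 < |z − 5| < δ implies |√z − √5| < ϵ.
Multiplying by the conjugate, |√z − √5| = |z − 5|/(√z + √5).
Restrict δ ≤ 5 so that |z − 5| < 5 forces z > 0, and then √z + √5 > √5.
Hence |√z − √5| < |z − 5|/√5, which is < ϵ once |z − 5| < √5·ϵ.
Take δ = min(5, √5·ϵ). If 0 < |z − 5| < δ then z > 0 and |√z − √5| < |z − 5|/√5 < ϵ.

δ = min(5, √5·ϵ)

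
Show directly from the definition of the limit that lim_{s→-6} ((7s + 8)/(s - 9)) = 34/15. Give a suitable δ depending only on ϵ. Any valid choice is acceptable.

δ = min(15/2, (225/142)ϵ)

Let ϵ > 0. We want δ > 0 with 0 < |s + 6| < δ ⇒ |(7s + 8)/(s - 9) − (34/15)| < ϵ.
Combining over a common denominator, (7s + 8)/(s - 9) − (34/15) = [(7s + 8)·(-15) − (-34)·(s - 9)] / [(-15)·(s - 9)] = -71(s + 6) / ((-15)(s - 9)).
So |(7s + 8)/(s - 9) − (34/15)| = 71|s + 6| / (15·|s − 9|).
Require δ ≤ 15/2, so |s − 9| ≥ |-15| − |s + 6| > 15 − 15/2 = 15/2.
Hence |(7s + 8)/(s - 9) − (34/15)| < 71|s + 6|/(15·(15/2)) = (142/225)|s + 6|, which is < ϵ once |s + 6| < (225/142)ϵ.
Take δ = min(15/2, (225/142)ϵ). Then 0 < |s + 6| < δ forces both bounds, so |(7s + 8)/(s - 9) − (34/15)| < ϵ.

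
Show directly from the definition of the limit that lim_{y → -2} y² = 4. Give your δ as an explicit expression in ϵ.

Let ϵ > 0. We seek δ > 0 with 0 < |y + 2| < δ ⇒ |y² − 4| < ϵ.
Factor: y² − 4 = (y + 2)(y - 2), so |y² − 4| = |y + 2|·|y - 2|.
Impose δ ≤ 1 so that |y| < 3; then |y - 2| ≤ 5.
Hence |y² − 4| ≤ 5|y + 2|, which is < ϵ once |y + 2| < ϵ/5.
Take δ = min(1, ϵ/5). If 0 < |y + 2| < δ then both bounds hold and |y² − 4| ≤ 5|y + 2| < 5·(ϵ/5) = ϵ.

δ = min(1, ϵ/5)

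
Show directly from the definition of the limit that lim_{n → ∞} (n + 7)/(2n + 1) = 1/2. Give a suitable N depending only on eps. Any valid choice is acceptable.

N = (13/4)/eps

Let eps > 0. For n ≥ 1, |(n + 7)/(2n + 1) − (1/2)| = |13|/(2(2n + 1)) = 13/(2(2n + 1)).
Since 2n + 1 ≥ 2n for n ≥ 1, this is ≤ 13/(2·2n) = (13/4)/n.
So |(n + 7)/(2n + 1) − (1/2)| < eps whenever n > (13/4)/eps.
Take N = (13/4)/eps. If n > N then |(n + 7)/(2n + 1) − (1/2)| ≤ (13/4)/n < eps.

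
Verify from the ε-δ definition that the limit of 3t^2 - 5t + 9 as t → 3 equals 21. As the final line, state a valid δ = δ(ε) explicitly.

δ = min(1, ε/16)

Suppose ε > 0. We want δ > 0 such that 0 < |t − 3| < δ implies |(3t^2 - 5t + 9) − 21| < ε.
(3t^2 - 5t + 9) − 21 = 3t^2 - 5t - 12 = (t − 3)(3t + 4).
So |(3t^2 - 5t + 9) − 21| = |t − 3|·|3t + 4|.
Assume first that |t − 3| < 1, so |t| < 4. Then |3t + 4| ≤ 3·4 + 4 = 16.
Hence |(3t^2 - 5t + 9) − 21| ≤ 16|t − 3| < ε provided |t − 3| < ε/16.
Take δ = min(1, ε/16). Then 0 < |t − 3| < δ gives both |t − 3| < 1 and |t − 3| < ε/16, so |(3t^2 - 5t + 9) − 21| < ε.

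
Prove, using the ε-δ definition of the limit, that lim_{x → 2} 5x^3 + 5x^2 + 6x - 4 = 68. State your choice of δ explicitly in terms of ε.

Fix ε > 0. We want δ > 0 such that 0 < |x − 2| < δ implies |(5x^3 + 5x^2 + 6x - 4) − 68| < ε.
(5x^3 + 5x^2 + 6x - 4) − 68 = 5x^3 + 5x^2 + 6x - 72 = (x − 2)(5x^2 + 15x + 36).
So |(5x^3 + 5x^2 + 6x - 4) − 68| = |x − 2|·|5x^2 + 15x + 36|.
Require δ ≤ 2. Then |x − 2| < 2 gives |x| < 4, and by the triangle inequality |5x^2 + 15x + 36| ≤ 5·4^2 + 15·4 + 36 = 176.
Hence |(5x^3 + 5x^2 + 6x - 4) − 68| ≤ 176|x − 2| < ε provided |x − 2| < ε/176.
Choosing δ = min(2, ε/176) ensures both conditions, hence |(5x^3 + 5x^2 + 6x - 4) − 68| < ε.

δ = min(2, ε/176)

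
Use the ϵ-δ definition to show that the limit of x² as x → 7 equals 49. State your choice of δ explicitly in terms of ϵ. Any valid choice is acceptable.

Let ϵ > 0 be given. We seek δ > 0 with 0 < |x − 7| < δ ⇒ |x² − 49| < ϵ.
Factor: x² − 49 = (x − 7)(x + 7), so |x² − 49| = |x − 7|·|x + 7|.
Restrict δ ≤ 2. Then |x − 7| < 2 gives |x| < 9, so by the triangle inequality |x + 7| ≤ 9 + 7 = 16.
Hence |x² − 49| ≤ 16|x − 7|, which is < ϵ once |x − 7| < ϵ/16.
Take δ = min(2, ϵ/16). If 0 < |x − 7| < δ then both bounds hold and |x² − 49| ≤ 16|x − 7| < 16·(ϵ/16) = ϵ.

δ = min(2, ϵ/16)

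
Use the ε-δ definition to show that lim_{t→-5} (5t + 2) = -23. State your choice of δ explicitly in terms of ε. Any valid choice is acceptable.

Let ε > 0 be given. We need δ > 0 so that 0 < |t + 5| < δ implies |(5t + 2) + 23| < ε.
|(5t + 2) + 23| = |5t + 25| = 5|t + 5|.
Thus it suffices that |t + 5| < ε/5.
Take δ = ε/5. If 0 < |t + 5| < δ then |(5t + 2) + 23| = 5|t + 5| < 5·(ε/5) = ε.

δ = ε/5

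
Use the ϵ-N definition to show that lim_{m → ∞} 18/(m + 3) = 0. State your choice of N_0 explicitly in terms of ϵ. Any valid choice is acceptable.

N_0 = 18/ϵ

Fix ϵ > 0. For m ≥ 1, |18/(m + 3) − 0| = 18/(m + 3) ≤ 18/m.
We need 18/m < ϵ, i.e. m > 18/ϵ.
Take N_0 = 18/ϵ. If m > N_0 then |18/(m + 3)| ≤ 18/m < ϵ.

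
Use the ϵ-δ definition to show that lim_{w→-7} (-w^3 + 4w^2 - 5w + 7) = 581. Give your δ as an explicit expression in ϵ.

Fix ϵ > 0. We want δ > 0 such that 0 < |w + 7| < δ implies |(-w^3 + 4w^2 - 5w + 7) − 581| < ϵ.
(-w^3 + 4w^2 - 5w + 7) − 581 = -w^3 + 4w^2 - 5w - 574 = (w + 7)(-w^2 + 11w - 82).
So |(-w^3 + 4w^2 - 5w + 7) − 581| = |w + 7|·|-w^2 + 11w - 82|.
Assume first that |w + 7| < 2, so |w| < 9. Then |-w^2 + 11w - 82| ≤ 9^2 + 11·9 + 82 = 262.
Hence |(-w^3 + 4w^2 - 5w + 7) − 581| ≤ 262|w + 7| < ϵ provided |w + 7| < ϵ/262.
Choosing δ = min(2, ϵ/262) ensures both conditions, hence |(-w^3 + 4w^2 - 5w + 7) − 581| < ϵ.

δ = min(2, ϵ/262)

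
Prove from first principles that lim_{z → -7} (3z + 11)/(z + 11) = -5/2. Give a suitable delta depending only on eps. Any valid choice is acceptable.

Let eps > 0 be given. We want delta > 0 with 0 < |z + 7| < delta ⇒ |(3z + 11)/(z + 11) + 5/2| < eps.
Combining over a common denominator, (3z + 11)/(z + 11) + 5/2 = [(3z + 11)·4 − (-10)·(z + 11)] / [4·(z + 11)] = 22(z + 7) / (4(z + 11)).
So |(3z + 11)/(z + 11) + 5/2| = 22|z + 7| / (4·|z + 11|).
Require delta ≤ 2, so |z + 11| ≥ |4| − |z + 7| > 4 − 2 = 2.
Hence |(3z + 11)/(z + 11) + 5/2| < 22|z + 7|/(4·2) = (11/4)|z + 7|, which is < eps once |z + 7| < (4/11)eps.
Take delta = min(2, (4/11)eps). Then 0 < |z + 7| < delta forces both bounds, so |(3z + 11)/(z + 11) + 5/2| < eps.

delta = min(2, (4/11)eps)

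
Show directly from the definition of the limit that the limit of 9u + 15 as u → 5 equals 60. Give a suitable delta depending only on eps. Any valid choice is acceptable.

delta = eps/9

Suppose eps > 0. We need delta > 0 so that 0 < |u − 5| < delta implies |(9u + 15) − 60| < eps.
Since (9u + 15) − 60 = 9(u − 5), we have |(9u + 15) − 60| = 9|u − 5|.
Thus it suffices that |u − 5| < eps/9.
Take delta = eps/9. If 0 < |u − 5| < delta then |(9u + 15) − 60| = 9|u − 5| < 9·(eps/9) = eps.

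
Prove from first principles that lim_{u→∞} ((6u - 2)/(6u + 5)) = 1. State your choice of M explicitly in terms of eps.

M = (7/6)/eps

Let eps > 0 be given. We seek M > 0 such that u > M implies |(6u - 2)/(6u + 5) − 1| < eps.
(6u - 2)/(6u + 5) − 1 = (6(6u - 2) − 6(6u + 5)) / (6(6u + 5)) = -42/(6(6u + 5)).
For u > 0 we have 6u + 5 > 6u, so |(6u - 2)/(6u + 5) − 1| = 42/(6(6u + 5)) < 42/(6·6u) = (7/6)/u.
Thus |(6u - 2)/(6u + 5) − 1| < eps whenever u > (7/6)/eps.
Take M = (7/6)/eps. If u > M then |(6u - 2)/(6u + 5) − 1| < (7/6)/u < eps.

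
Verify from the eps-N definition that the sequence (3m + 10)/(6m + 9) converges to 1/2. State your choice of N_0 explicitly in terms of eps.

Fix eps > 0. For m ≥ 1, |(3m + 10)/(6m + 9) − (1/2)| = |33|/(6(6m + 9)) = 33/(6(6m + 9)).
Since 6m + 9 ≥ 6m for m ≥ 1, this is ≤ 33/(6·6m) = (11/12)/m.
So |(3m + 10)/(6m + 9) − (1/2)| < eps whenever m > (11/12)/eps.
Take N_0 = (11/12)/eps. If m > N_0 then |(3m + 10)/(6m + 9) − (1/2)| ≤ (11/12)/m < eps.

N_0 = (11/12)/eps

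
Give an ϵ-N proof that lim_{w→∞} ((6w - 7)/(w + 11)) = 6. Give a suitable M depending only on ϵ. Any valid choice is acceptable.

M = 73/ϵ

Suppose ϵ > 0. We seek M > 0 such that w > M implies |(6w - 7)/(w + 11) − 6| < ϵ.
(6w - 7)/(w + 11) − 6 = ((6w - 7) − 6(w + 11)) / ((w + 11)) = -73/((w + 11)).
For w > 0 we have w + 11 > w, so |(6w - 7)/(w + 11) − 6| = 73/((w + 11)) < 73/(w) = 73/w.
Thus |(6w - 7)/(w + 11) − 6| < ϵ whenever w > 73/ϵ.
Take M = 73/ϵ. If w > M then |(6w - 7)/(w + 11) − 6| < 73/w < ϵ.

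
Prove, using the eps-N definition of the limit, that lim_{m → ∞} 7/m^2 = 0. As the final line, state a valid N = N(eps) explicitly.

Let eps > 0 be given. For m ≥ 1, |7/m^2 − 0| = 7/m^2.
7/m^2 < eps ⇔ m^2 > 7/eps ⇔ m > (7/eps)^{1/2}.
Take N = (7/eps)^{1/2}. Then m > N implies 7/m^2 < eps.

N = (7/eps)^{1/2}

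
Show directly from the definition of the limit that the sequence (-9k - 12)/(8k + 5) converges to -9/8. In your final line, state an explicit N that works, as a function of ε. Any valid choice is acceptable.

N = (51/64)/ε

Let ε > 0 be given. For k ≥ 1, |(-9k - 12)/(8k + 5) + 9/8| = |-51|/(8(8k + 5)) = 51/(8(8k + 5)).
Since 8k + 5 ≥ 8k for k ≥ 1, this is ≤ 51/(8·8k) = (51/64)/k.
So |(-9k - 12)/(8k + 5) + 9/8| < ε whenever k > (51/64)/ε.
Take N = (51/64)/ε. If k > N then |(-9k - 12)/(8k + 5) + 9/8| ≤ (51/64)/k < ε.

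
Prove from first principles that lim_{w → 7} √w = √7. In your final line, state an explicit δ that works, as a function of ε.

Suppose ε > 0. We want δ > 0 such that 0 < |w − 7| < δ implies |√w − √7| < ε.
Rationalise: √w − √7 = (w − 7)/(√w + √7), so |√w − √7| = |w − 7|/(√w + √7).
Restrict δ ≤ 7 so that |w − 7| < 7 forces w > 0, and then √w + √7 > √7.
Hence |√w − √7| < |w − 7|/√7, which is < ε once |w − 7| < √7·ε.
Take δ = min(7, √7·ε). If 0 < |w − 7| < δ then w > 0 and |√w − √7| < |w − 7|/√7 < ε.

δ = min(7, √7·ε)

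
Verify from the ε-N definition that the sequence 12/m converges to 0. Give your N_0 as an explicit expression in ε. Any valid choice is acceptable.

N_0 = 12/ε

Let ε > 0 be given. For m ≥ 1, |12/m − 0| = 12/(m) ≤ 12/m.
We need 12/m < ε, i.e. m > 12/ε.
Take N_0 = 12/ε. If m > N_0 then |12/m| ≤ 12/m < ε.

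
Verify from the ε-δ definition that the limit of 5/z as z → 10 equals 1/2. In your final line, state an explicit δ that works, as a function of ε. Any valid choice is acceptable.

Fix ε > 0. We seek δ > 0 such that 0 < |z − 10| < δ implies |5/z − (1/2)| < ε.
|5/z − (1/2)| = 5·|10 − z|/(10·|z|) = 5|z − 10|/(10|z|).
Require δ ≤ 5 so that |z| > 10 − 5 = 5, hence 10|z| > 50.
Then |5/z − (1/2)| < 5|z − 10|/50, which is < ε when |z − 10| < 10ε.
Take δ = min(5, 10ε). Then 0 < |z − 10| < δ gives both |z − 10| < 5 and |z − 10| < 10ε, so |5/z − (1/2)| < ε.

δ = min(5, 10ε)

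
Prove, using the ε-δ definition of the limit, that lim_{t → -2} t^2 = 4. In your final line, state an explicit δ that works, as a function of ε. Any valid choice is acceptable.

Let ε > 0 be given. We seek δ > 0 with 0 < |t + 2| < δ ⇒ |t^2 − 4| < ε.
Factor: t^2 − 4 = (t + 2)(t - 2), so |t^2 − 4| = |t + 2|·|t - 2|.
Impose δ ≤ 1 so that |t| < 3; then |t - 2| ≤ 5.
Hence |t^2 − 4| ≤ 5|t + 2|, which is < ε once |t + 2| < ε/5.
Take δ = min(1, ε/5). If 0 < |t + 2| < δ then both bounds hold and |t^2 − 4| ≤ 5|t + 2| < 5·(ε/5) = ε.

δ = min(1, ε/5)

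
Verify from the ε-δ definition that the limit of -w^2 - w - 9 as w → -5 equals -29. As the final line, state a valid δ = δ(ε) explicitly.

δ = min(1, ε/10)

Suppose ε > 0. We want δ > 0 such that 0 < |w + 5| < δ implies |(-w^2 - w - 9) + 29| < ε.
(-w^2 - w - 9) + 29 = -w^2 - w + 20 = (w + 5)(-w + 4).
So |(-w^2 - w - 9) + 29| = |w + 5|·|-w + 4|.
Require δ ≤ 1. Then |w + 5| < 1 gives |w| < 6, and by the triangle inequality |-w + 4| ≤ 6 + 4 = 10.
Hence |(-w^2 - w - 9) + 29| ≤ 10|w + 5| < ε provided |w + 5| < ε/10.
Choosing δ = min(1, ε/10) ensures both conditions, hence |(-w^2 - w - 9) + 29| < ε.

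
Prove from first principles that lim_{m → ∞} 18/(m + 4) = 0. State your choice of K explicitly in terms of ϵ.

Fix ϵ > 0. For m ≥ 1, |18/(m + 4) − 0| = 18/(m + 4) ≤ 18/m.
We need 18/m < ϵ, i.e. m > 18/ϵ.
Take K = 18/ϵ. If m > K then |18/(m + 4)| ≤ 18/m < ϵ.

K = 18/ϵ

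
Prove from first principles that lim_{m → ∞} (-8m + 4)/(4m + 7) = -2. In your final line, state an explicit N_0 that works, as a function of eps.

N_0 = (9/2)/eps

Let eps > 0. For m ≥ 1, |(-8m + 4)/(4m + 7) + 2| = |72|/(4(4m + 7)) = 72/(4(4m + 7)).
Since 4m + 7 ≥ 4m for m ≥ 1, this is ≤ 72/(4·4m) = (9/2)/m.
So |(-8m + 4)/(4m + 7) + 2| < eps whenever m > (9/2)/eps.
Take N_0 = (9/2)/eps. If m > N_0 then |(-8m + 4)/(4m + 7) + 2| ≤ (9/2)/m < eps.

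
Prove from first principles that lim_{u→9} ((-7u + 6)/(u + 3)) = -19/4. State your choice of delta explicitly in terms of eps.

Fix eps > 0. We want delta > 0 with 0 < |u − 9| < delta ⇒ |(-7u + 6)/(u + 3) + 19/4| < eps.
Combining over a common denominator, (-7u + 6)/(u + 3) + 19/4 = [(-7u + 6)·12 − (-57)·(u + 3)] / [12·(u + 3)] = -27(u − 9) / (12(u + 3)).
So |(-7u + 6)/(u + 3) + 19/4| = 27|u − 9| / (12·|u + 3|).
Require delta ≤ 6, so |u + 3| ≥ |12| − |u − 9| > 12 − 6 = 6.
Hence |(-7u + 6)/(u + 3) + 19/4| < 27|u − 9|/(12·6) = (3/8)|u − 9|, which is < eps once |u − 9| < (8/3)eps.
Take delta = min(6, (8/3)eps). Then 0 < |u − 9| < delta forces both bounds, so |(-7u + 6)/(u + 3) + 19/4| < eps.

delta = min(6, (8/3)eps)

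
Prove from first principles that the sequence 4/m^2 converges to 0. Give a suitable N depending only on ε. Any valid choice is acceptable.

Let ε > 0 be given. For m ≥ 1, |4/m^2 − 0| = 4/m^2.
4/m^2 < ε ⇔ m^2 > 4/ε ⇔ m > (4/ε)^{1/2}.
Take N = (4/ε)^{1/2}. Then m > N implies 4/m^2 < ε.

N = (4/ε)^{1/2}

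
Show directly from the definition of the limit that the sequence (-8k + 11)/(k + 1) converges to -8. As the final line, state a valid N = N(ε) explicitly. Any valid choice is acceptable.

N = 19/ε

Suppose ε > 0. For k ≥ 1, |(-8k + 11)/(k + 1) + 8| = |19|/((k + 1)) = 19/((k + 1)).
Since k + 1 ≥ k for k ≥ 1, this is ≤ 19/(k) = 19/k.
So |(-8k + 11)/(k + 1) + 8| < ε whenever k > 19/ε.
Take N = 19/ε. If k > N then |(-8k + 11)/(k + 1) + 8| ≤ 19/k < ε.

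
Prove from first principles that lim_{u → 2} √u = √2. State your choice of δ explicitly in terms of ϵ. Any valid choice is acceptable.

Let ϵ > 0. We want δ > 0 such that 0 < |u − 2| < δ implies |√u − √2| < ϵ.
Rationalise: √u − √2 = (u − 2)/(√u + √2), so |√u − √2| = |u − 2|/(√u + √2).
Restrict δ ≤ 2 so that |u − 2| < 2 forces u > 0, and then √u + √2 > √2.
Hence |√u − √2| < |u − 2|/√2, which is < ϵ once |u − 2| < √2·ϵ.
Take δ = min(2, √2·ϵ). If 0 < |u − 2| < δ then u > 0 and |√u − √2| < |u − 2|/√2 < ϵ.

δ = min(2, √2·ϵ)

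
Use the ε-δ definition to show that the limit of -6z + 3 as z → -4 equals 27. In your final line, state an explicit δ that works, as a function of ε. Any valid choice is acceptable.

Fix ε > 0. We need δ > 0 so that 0 < |z + 4| < δ implies |(-6z + 3) − 27| < ε.
Since (-6z + 3) − 27 = -6(z + 4), we have |(-6z + 3) − 27| = 6|z + 4|.
So 6|z + 4| < ε exactly when |z + 4| < ε/6.
Choosing δ = ε/6 gives |(-6z + 3) − 27| = 6|z + 4| < ε whenever |z + 4| < δ.

δ = ε/6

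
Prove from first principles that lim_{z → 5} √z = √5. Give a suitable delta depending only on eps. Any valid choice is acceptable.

delta = min(5, √5·eps)

Let eps > 0. We want delta > 0 such that 0 < |z − 5| < delta implies |√z − √5| < eps.
Rationalise: √z − √5 = (z − 5)/(√z + √5), so |√z − √5| = |z − 5|/(√z + √5).
Restrict delta ≤ 5 so that |z − 5| < 5 forces z > 0, and then √z + √5 > √5.
Hence |√z − √5| < |z − 5|/√5, which is < eps once |z − 5| < √5·eps.
Take delta = min(5, √5·eps). If 0 < |z − 5| < delta then z > 0 and |√z − √5| < |z − 5|/√5 < eps.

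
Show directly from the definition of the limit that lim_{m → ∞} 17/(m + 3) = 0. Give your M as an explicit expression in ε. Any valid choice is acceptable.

M = 17/ε

Fix ε > 0. For m ≥ 1, |17/(m + 3) − 0| = 17/(m + 3) ≤ 17/m.
We need 17/m < ε, i.e. m > 17/ε.
Take M = 17/ε. If m > M then |17/(m + 3)| ≤ 17/m < ε.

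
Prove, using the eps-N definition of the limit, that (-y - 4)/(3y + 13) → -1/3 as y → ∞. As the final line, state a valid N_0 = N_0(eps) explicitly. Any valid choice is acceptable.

N_0 = (1/9)/eps

Let eps > 0. We seek N_0 > 0 such that y > N_0 implies |(-y - 4)/(3y + 13) + 1/3| < eps.
(-y - 4)/(3y + 13) + 1/3 = (3(-y - 4) − (-1)(3y + 13)) / (3(3y + 13)) = 1/(3(3y + 13)).
For y > 0 we have 3y + 13 > 3y, so |(-y - 4)/(3y + 13) + 1/3| = 1/(3(3y + 13)) < 1/(3·3y) = (1/9)/y.
Thus |(-y - 4)/(3y + 13) + 1/3| < eps whenever y > (1/9)/eps.
Take N_0 = (1/9)/eps. If y > N_0 then |(-y - 4)/(3y + 13) + 1/3| < (1/9)/y < eps.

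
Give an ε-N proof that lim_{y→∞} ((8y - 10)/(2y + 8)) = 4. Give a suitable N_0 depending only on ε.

Let ε > 0 be given. We seek N_0 > 0 such that y > N_0 implies |(8y - 10)/(2y + 8) − 4| < ε.
(8y - 10)/(2y + 8) − 4 = (2(8y - 10) − 8(2y + 8)) / (2(2y + 8)) = -84/(2(2y + 8)).
For y > 0 we have 2y + 8 > 2y, so |(8y - 10)/(2y + 8) − 4| = 84/(2(2y + 8)) < 84/(2·2y) = 21/y.
Thus |(8y - 10)/(2y + 8) − 4| < ε whenever y > 21/ε.
Take N_0 = 21/ε. If y > N_0 then |(8y - 10)/(2y + 8) − 4| < 21/y < ε.

N_0 = 21/ε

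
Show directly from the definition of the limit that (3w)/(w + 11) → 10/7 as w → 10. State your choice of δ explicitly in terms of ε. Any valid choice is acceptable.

Fix ε > 0. We want δ > 0 with 0 < |w − 10| < δ ⇒ |(3w)/(w + 11) − (10/7)| < ε.
Combining over a common denominator, (3w)/(w + 11) − (10/7) = [(3w)·21 − 30·(w + 11)] / [21·(w + 11)] = 33(w − 10) / (21(w + 11)).
So |(3w)/(w + 11) − (10/7)| = 33|w − 10| / (21·|w + 11|).
Require δ ≤ 21/2, so |w + 11| ≥ |21| − |w − 10| > 21 − 21/2 = 21/2.
Hence |(3w)/(w + 11) − (10/7)| < 33|w − 10|/(21·(21/2)) = (22/147)|w − 10|, which is < ε once |w − 10| < (147/22)ε.
Take δ = min(21/2, (147/22)ε). Then 0 < |w − 10| < δ forces both bounds, so |(3w)/(w + 11) − (10/7)| < ε.

δ = min(21/2, (147/22)ε)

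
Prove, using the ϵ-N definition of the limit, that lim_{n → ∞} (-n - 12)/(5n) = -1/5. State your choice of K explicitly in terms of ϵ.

Suppose ϵ > 0. For n ≥ 1, |(-n - 12)/(5n) + 1/5| = |-60|/(5(5n)) = 60/(5(5n)).
Since 5n ≥ 5n for n ≥ 1, this is ≤ 60/(5·5n) = (12/5)/n.
So |(-n - 12)/(5n) + 1/5| < ϵ whenever n > (12/5)/ϵ.
Take K = (12/5)/ϵ. If n > K then |(-n - 12)/(5n) + 1/5| ≤ (12/5)/n < ϵ.

K = (12/5)/ϵ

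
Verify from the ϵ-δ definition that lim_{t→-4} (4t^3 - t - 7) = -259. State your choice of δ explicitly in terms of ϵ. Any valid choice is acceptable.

δ = min(2, ϵ/303)

Let ϵ > 0. We want δ > 0 such that 0 < |t + 4| < δ implies |(4t^3 - t - 7) + 259| < ϵ.
(4t^3 - t - 7) + 259 = 4t^3 - t + 252 = (t + 4)(4t^2 - 16t + 63).
So |(4t^3 - t - 7) + 259| = |t + 4|·|4t^2 - 16t + 63|.
Require δ ≤ 2. Then |t + 4| < 2 gives |t| < 6, and by the triangle inequality |4t^2 - 16t + 63| ≤ 4·6^2 + 16·6 + 63 = 303.
Hence |(4t^3 - t - 7) + 259| ≤ 303|t + 4| < ϵ provided |t + 4| < ϵ/303.
Take δ = min(2, ϵ/303). Then 0 < |t + 4| < δ gives both |t + 4| < 2 and |t + 4| < ϵ/303, so |(4t^3 - t - 7) + 259| < ϵ.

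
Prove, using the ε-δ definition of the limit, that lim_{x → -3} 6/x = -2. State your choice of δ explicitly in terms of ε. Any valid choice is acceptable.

Let ε > 0 be given. We seek δ > 0 such that 0 < |x + 3| < δ implies |6/x + 2| < ε.
|6/x + 2| = 6·|-3 − x|/(3·|x|) = 6|x + 3|/(3|x|).
Restrict δ ≤ 3/2. Then |x + 3| < 3/2 gives |x| > 3/2, so 3|x| > 9/2.
Then |6/x + 2| < 6|x + 3|/(9/2), which is < ε when |x + 3| < (3/4)ε.
Take δ = min(3/2, (3/4)ε). Then 0 < |x + 3| < δ gives both |x + 3| < 3/2 and |x + 3| < (3/4)ε, so |6/x + 2| < ε.

δ = min(3/2, (3/4)ε)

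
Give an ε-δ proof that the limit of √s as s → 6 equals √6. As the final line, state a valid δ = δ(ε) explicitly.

δ = min(6, √6·ε)

Fix ε > 0. We want δ > 0 such that 0 < |s − 6| < δ implies |√s − √6| < ε.
Rationalise: √s − √6 = (s − 6)/(√s + √6), so |√s − √6| = |s − 6|/(√s + √6).
Restrict δ ≤ 6 so that |s − 6| < 6 forces s > 0, and then √s + √6 > √6.
Hence |√s − √6| < |s − 6|/√6, which is < ε once |s − 6| < √6·ε.
Take δ = min(6, √6·ε). If 0 < |s − 6| < δ then s > 0 and |√s − √6| < |s − 6|/√6 < ε.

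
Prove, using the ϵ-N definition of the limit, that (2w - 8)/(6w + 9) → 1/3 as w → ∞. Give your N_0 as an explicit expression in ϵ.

N_0 = (11/6)/ϵ

Fix ϵ > 0. We seek N_0 > 0 such that w > N_0 implies |(2w - 8)/(6w + 9) − (1/3)| < ϵ.
(2w - 8)/(6w + 9) − (1/3) = (6(2w - 8) − 2(6w + 9)) / (6(6w + 9)) = -66/(6(6w + 9)).
For w > 0 we have 6w + 9 > 6w, so |(2w - 8)/(6w + 9) − (1/3)| = 66/(6(6w + 9)) < 66/(6·6w) = (11/6)/w.
Thus |(2w - 8)/(6w + 9) − (1/3)| < ϵ whenever w > (11/6)/ϵ.
Take N_0 = (11/6)/ϵ. If w > N_0 then |(2w - 8)/(6w + 9) − (1/3)| < (11/6)/w < ϵ.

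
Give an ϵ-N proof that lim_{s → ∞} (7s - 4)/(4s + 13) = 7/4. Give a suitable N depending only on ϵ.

N = (107/16)/ϵ

Suppose ϵ > 0. We seek N > 0 such that s > N implies |(7s - 4)/(4s + 13) − (7/4)| < ϵ.
(7s - 4)/(4s + 13) − (7/4) = (4(7s - 4) − 7(4s + 13)) / (4(4s + 13)) = -107/(4(4s + 13)).
For s > 0 we have 4s + 13 > 4s, so |(7s - 4)/(4s + 13) − (7/4)| = 107/(4(4s + 13)) < 107/(4·4s) = (107/16)/s.
Thus |(7s - 4)/(4s + 13) − (7/4)| < ϵ whenever s > (107/16)/ϵ.
Take N = (107/16)/ϵ. If s > N then |(7s - 4)/(4s + 13) − (7/4)| < (107/16)/s < ϵ.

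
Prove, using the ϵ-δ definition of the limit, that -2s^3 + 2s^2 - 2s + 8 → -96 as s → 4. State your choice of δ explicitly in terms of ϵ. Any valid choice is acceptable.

δ = min(2, ϵ/134)

Let ϵ > 0. We want δ > 0 such that 0 < |s − 4| < δ implies |(-2s^3 + 2s^2 - 2s + 8) + 96| < ϵ.
(-2s^3 + 2s^2 - 2s + 8) + 96 = -2s^3 + 2s^2 - 2s + 104 = (s − 4)(-2s^2 - 6s - 26).
So |(-2s^3 + 2s^2 - 2s + 8) + 96| = |s − 4|·|-2s^2 - 6s - 26|.
Require δ ≤ 2. Then |s − 4| < 2 gives |s| < 6, and by the triangle inequality |-2s^2 - 6s - 26| ≤ 2·6^2 + 6·6 + 26 = 134.
Hence |(-2s^3 + 2s^2 - 2s + 8) + 96| ≤ 134|s − 4| < ϵ provided |s − 4| < ϵ/134.
Take δ = min(2, ϵ/134). Then 0 < |s − 4| < δ gives both |s − 4| < 2 and |s − 4| < ϵ/134, so |(-2s^3 + 2s^2 - 2s + 8) + 96| < ϵ.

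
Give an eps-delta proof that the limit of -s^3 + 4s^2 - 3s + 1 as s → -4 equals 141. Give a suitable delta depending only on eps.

delta = min(1, eps/100)

Let eps > 0. We want delta > 0 such that 0 < |s + 4| < delta implies |(-s^3 + 4s^2 - 3s + 1) − 141| < eps.
(-s^3 + 4s^2 - 3s + 1) − 141 = -s^3 + 4s^2 - 3s - 140 = (s + 4)(-s^2 + 8s - 35).
So |(-s^3 + 4s^2 - 3s + 1) − 141| = |s + 4|·|-s^2 + 8s - 35|.
Require delta ≤ 1. Then |s + 4| < 1 gives |s| < 5, and by the triangle inequality |-s^2 + 8s - 35| ≤ 5^2 + 8·5 + 35 = 100.
Hence |(-s^3 + 4s^2 - 3s + 1) − 141| ≤ 100|s + 4| < eps provided |s + 4| < eps/100.
Take delta = min(1, eps/100). Then 0 < |s + 4| < delta gives both |s + 4| < 1 and |s + 4| < eps/100, so |(-s^3 + 4s^2 - 3s + 1) − 141| < eps.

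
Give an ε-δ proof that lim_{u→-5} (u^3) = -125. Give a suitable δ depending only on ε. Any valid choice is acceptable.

δ = min(1, ε/91)

Suppose ε > 0. We seek δ > 0 with 0 < |u + 5| < δ ⇒ |u^3 + 125| < ε.
Factor: u^3 + 125 = (u + 5)(u^2 - 5u + 25), so |u^3 + 125| = |u + 5|·|u^2 - 5u + 25|.
Restrict δ ≤ 1. Then |u + 5| < 1 gives |u| < 6, so by the triangle inequality |u^2 - 5u + 25| ≤ 6^2 + 5·6 + 25 = 91.
Hence |u^3 + 125| ≤ 91|u + 5|, which is < ε once |u + 5| < ε/91.
Take δ = min(1, ε/91). If 0 < |u + 5| < δ then both bounds hold and |u^3 + 125| ≤ 91|u + 5| < 91·(ε/91) = ε.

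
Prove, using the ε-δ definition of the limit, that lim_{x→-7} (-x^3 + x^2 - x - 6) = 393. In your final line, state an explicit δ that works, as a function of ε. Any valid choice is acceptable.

Suppose ε > 0. We want δ > 0 such that 0 < |x + 7| < δ implies |(-x^3 + x^2 - x - 6) − 393| < ε.
(-x^3 + x^2 - x - 6) − 393 = -x^3 + x^2 - x - 399 = (x + 7)(-x^2 + 8x - 57).
So |(-x^3 + x^2 - x - 6) − 393| = |x + 7|·|-x^2 + 8x - 57|.
Require δ ≤ 2. Then |x + 7| < 2 gives |x| < 9, and by the triangle inequality |-x^2 + 8x - 57| ≤ 9^2 + 8·9 + 57 = 210.
Hence |(-x^3 + x^2 - x - 6) − 393| ≤ 210|x + 7| < ε provided |x + 7| < ε/210.
Take δ = min(2, ε/210). Then 0 < |x + 7| < δ gives both |x + 7| < 2 and |x + 7| < ε/210, so |(-x^3 + x^2 - x - 6) − 393| < ε.

δ = min(2, ε/210)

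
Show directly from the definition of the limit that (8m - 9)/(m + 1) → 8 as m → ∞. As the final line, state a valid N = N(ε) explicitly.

Let ε > 0 be given. For m ≥ 1, |(8m - 9)/(m + 1) − 8| = |-17|/((m + 1)) = 17/((m + 1)).
Since m + 1 ≥ m for m ≥ 1, this is ≤ 17/(m) = 17/m.
So |(8m - 9)/(m + 1) − 8| < ε whenever m > 17/ε.
Take N = 17/ε. If m > N then |(8m - 9)/(m + 1) − 8| ≤ 17/m < ε.

N = 17/ε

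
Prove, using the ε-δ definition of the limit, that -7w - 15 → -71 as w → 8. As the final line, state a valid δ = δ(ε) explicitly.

Fix ε > 0. We need δ > 0 so that 0 < |w − 8| < δ implies |(-7w - 15) + 71| < ε.
|(-7w - 15) + 71| = |-7w + 56| = 7|w − 8|.
Thus it suffices that |w − 8| < ε/7.
Choosing δ = ε/7 gives |(-7w - 15) + 71| = 7|w − 8| < ε whenever |w − 8| < δ.

δ = ε/7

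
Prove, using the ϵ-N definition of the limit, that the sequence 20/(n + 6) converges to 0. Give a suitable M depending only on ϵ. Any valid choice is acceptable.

M = 20/ϵ

Let ϵ > 0 be given. For n ≥ 1, |20/(n + 6) − 0| = 20/(n + 6) ≤ 20/n.
We need 20/n < ϵ, i.e. n > 20/ϵ.
Take M = 20/ϵ. If n > M then |20/(n + 6)| ≤ 20/n < ϵ.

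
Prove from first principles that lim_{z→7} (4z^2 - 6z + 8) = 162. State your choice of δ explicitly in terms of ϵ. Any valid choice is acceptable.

δ = min(1, ϵ/54)

Fix ϵ > 0. We want δ > 0 such that 0 < |z − 7| < δ implies |(4z^2 - 6z + 8) − 162| < ϵ.
(4z^2 - 6z + 8) − 162 = 4z^2 - 6z - 154 = (z − 7)(4z + 22).
So |(4z^2 - 6z + 8) − 162| = |z − 7|·|4z + 22|.
Assume first that |z − 7| < 1, so |z| < 8. Then |4z + 22| ≤ 4·8 + 22 = 54.
Hence |(4z^2 - 6z + 8) − 162| ≤ 54|z − 7| < ϵ provided |z − 7| < ϵ/54.
Choosing δ = min(1, ϵ/54) ensures both conditions, hence |(4z^2 - 6z + 8) − 162| < ϵ.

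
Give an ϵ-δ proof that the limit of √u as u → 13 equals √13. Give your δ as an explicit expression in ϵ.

Fix ϵ > 0. We want δ > 0 such that 0 < |u − 13| < δ implies |√u − √13| < ϵ.
Rationalise: √u − √13 = (u − 13)/(√u + √13), so |√u − √13| = |u − 13|/(√u + √13).
Restrict δ ≤ 13 so that |u − 13| < 13 forces u > 0, and then √u + √13 > √13.
Hence |√u − √13| < |u − 13|/√13, which is < ϵ once |u − 13| < √13·ϵ.
Take δ = min(13, √13·ϵ). If 0 < |u − 13| < δ then u > 0 and |√u − √13| < |u − 13|/√13 < ϵ.

δ = min(13, √13·ϵ)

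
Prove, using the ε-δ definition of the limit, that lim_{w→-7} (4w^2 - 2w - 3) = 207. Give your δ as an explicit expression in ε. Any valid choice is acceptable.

Let ε > 0 be given. We want δ > 0 such that 0 < |w + 7| < δ implies |(4w^2 - 2w - 3) − 207| < ε.
(4w^2 - 2w - 3) − 207 = 4w^2 - 2w - 210 = (w + 7)(4w - 30).
So |(4w^2 - 2w - 3) − 207| = |w + 7|·|4w - 30|.
Require δ ≤ 1. Then |w + 7| < 1 gives |w| < 8, and by the triangle inequality |4w - 30| ≤ 4·8 + 30 = 62.
Hence |(4w^2 - 2w - 3) − 207| ≤ 62|w + 7| < ε provided |w + 7| < ε/62.
Take δ = min(1, ε/62). Then 0 < |w + 7| < δ gives both |w + 7| < 1 and |w + 7| < ε/62, so |(4w^2 - 2w - 3) − 207| < ε.

δ = min(1, ε/62)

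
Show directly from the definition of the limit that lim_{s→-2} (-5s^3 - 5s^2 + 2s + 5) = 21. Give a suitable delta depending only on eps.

Let eps > 0 be given. We want delta > 0 such that 0 < |s + 2| < delta implies |(-5s^3 - 5s^2 + 2s + 5) − 21| < eps.
(-5s^3 - 5s^2 + 2s + 5) − 21 = -5s^3 - 5s^2 + 2s - 16 = (s + 2)(-5s^2 + 5s - 8).
So |(-5s^3 - 5s^2 + 2s + 5) − 21| = |s + 2|·|-5s^2 + 5s - 8|.
Require delta ≤ 2. Then |s + 2| < 2 gives |s| < 4, and by the triangle inequality |-5s^2 + 5s - 8| ≤ 5·4^2 + 5·4 + 8 = 108.
Hence |(-5s^3 - 5s^2 + 2s + 5) − 21| ≤ 108|s + 2| < eps provided |s + 2| < eps/108.
Choosing delta = min(2, eps/108) ensures both conditions, hence |(-5s^3 - 5s^2 + 2s + 5) − 21| < eps.

delta = min(2, eps/108)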